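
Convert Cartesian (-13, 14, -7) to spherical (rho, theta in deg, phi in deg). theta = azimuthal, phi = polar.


rho = sqrt((-13)^2 + 14^2 + (-7)^2) = 20.347
theta = atan2(14, -13) = 132.8789 deg
phi = acos(-7/20.347) = 110.1227 deg

rho = 20.347, theta = 132.8789 deg, phi = 110.1227 deg


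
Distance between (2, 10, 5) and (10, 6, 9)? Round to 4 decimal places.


d = sqrt((10-2)^2 + (6-10)^2 + (9-5)^2) = 9.798

9.798


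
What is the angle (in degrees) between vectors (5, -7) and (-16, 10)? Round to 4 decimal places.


dot = 5*-16 + -7*10 = -150
|u| = 8.6023, |v| = 18.868
cos(angle) = -0.9242
angle = 157.5431 degrees

157.5431 degrees


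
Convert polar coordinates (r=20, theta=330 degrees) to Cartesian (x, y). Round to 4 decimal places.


x = 20 * cos(330) = 17.3205
y = 20 * sin(330) = -10

(17.3205, -10)


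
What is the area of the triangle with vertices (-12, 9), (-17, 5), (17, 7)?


Area = |x1(y2-y3) + x2(y3-y1) + x3(y1-y2)| / 2
= |-12*(5-7) + -17*(7-9) + 17*(9-5)| / 2
= 63

63


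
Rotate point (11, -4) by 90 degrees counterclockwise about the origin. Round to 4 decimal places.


x' = 11*cos(90) - -4*sin(90) = 4
y' = 11*sin(90) + -4*cos(90) = 11

(4, 11)


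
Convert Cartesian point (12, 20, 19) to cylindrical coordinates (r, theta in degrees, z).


r = sqrt(12^2 + 20^2) = 23.3238
theta = atan2(20, 12) = 59.0362 deg
z = 19

r = 23.3238, theta = 59.0362 deg, z = 19


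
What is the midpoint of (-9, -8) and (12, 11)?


Midpoint = ((-9+12)/2, (-8+11)/2) = (1.5, 1.5)

(1.5, 1.5)


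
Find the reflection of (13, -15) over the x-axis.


Reflection across x-axis: (x, y) -> (x, -y)
(13, -15) -> (13, 15)

(13, 15)


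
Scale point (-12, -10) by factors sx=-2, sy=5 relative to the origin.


Scaling: (x*sx, y*sy) = (-12*-2, -10*5) = (24, -50)

(24, -50)


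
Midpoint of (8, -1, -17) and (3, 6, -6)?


Midpoint = ((8+3)/2, (-1+6)/2, (-17+-6)/2) = (5.5, 2.5, -11.5)

(5.5, 2.5, -11.5)


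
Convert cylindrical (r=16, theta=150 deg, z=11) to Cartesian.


x = 16 * cos(150) = -13.8564
y = 16 * sin(150) = 8
z = 11

(-13.8564, 8, 11)


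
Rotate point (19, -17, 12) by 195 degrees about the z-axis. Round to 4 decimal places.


x' = 19*cos(195) - -17*sin(195) = -22.7525
y' = 19*sin(195) + -17*cos(195) = 11.5032
z' = 12

(-22.7525, 11.5032, 12)


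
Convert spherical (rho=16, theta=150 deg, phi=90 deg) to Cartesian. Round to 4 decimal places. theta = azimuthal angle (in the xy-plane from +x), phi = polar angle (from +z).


x = 16 * sin(90) * cos(150) = -13.8564
y = 16 * sin(90) * sin(150) = 8
z = 16 * cos(90) = 0

(-13.8564, 8, 0)


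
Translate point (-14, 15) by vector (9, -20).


Translation: (x+dx, y+dy) = (-14+9, 15+-20) = (-5, -5)

(-5, -5)


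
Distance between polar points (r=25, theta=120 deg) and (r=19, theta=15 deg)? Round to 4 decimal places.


d = sqrt(r1^2 + r2^2 - 2*r1*r2*cos(t2-t1))
d = sqrt(25^2 + 19^2 - 2*25*19*cos(15-120)) = 35.0981

35.0981


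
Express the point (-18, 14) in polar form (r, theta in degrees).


r = sqrt((-18)^2 + 14^2) = 22.8035
theta = atan2(14, -18) = 142.125 degrees

r = 22.8035, theta = 142.125 degrees


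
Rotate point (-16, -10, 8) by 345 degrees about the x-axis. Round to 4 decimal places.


x' = -16
y' = -10*cos(345) - 8*sin(345) = -7.5887
z' = -10*sin(345) + 8*cos(345) = 10.3156

(-16, -7.5887, 10.3156)


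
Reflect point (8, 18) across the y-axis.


Reflection across y-axis: (x, y) -> (-x, y)
(8, 18) -> (-8, 18)

(-8, 18)


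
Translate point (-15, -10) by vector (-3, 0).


Translation: (x+dx, y+dy) = (-15+-3, -10+0) = (-18, -10)

(-18, -10)


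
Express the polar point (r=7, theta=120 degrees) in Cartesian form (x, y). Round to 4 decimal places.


x = 7 * cos(120) = -3.5
y = 7 * sin(120) = 6.0622

(-3.5, 6.0622)


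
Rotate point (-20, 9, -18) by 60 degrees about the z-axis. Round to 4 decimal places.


x' = -20*cos(60) - 9*sin(60) = -17.7942
y' = -20*sin(60) + 9*cos(60) = -12.8205
z' = -18

(-17.7942, -12.8205, -18)


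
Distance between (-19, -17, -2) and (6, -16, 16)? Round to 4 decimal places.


d = sqrt((6--19)^2 + (-16--17)^2 + (16--2)^2) = 30.8221

30.8221


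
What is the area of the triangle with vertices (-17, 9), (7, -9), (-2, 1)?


Area = |x1(y2-y3) + x2(y3-y1) + x3(y1-y2)| / 2
= |-17*(-9-1) + 7*(1-9) + -2*(9--9)| / 2
= 39

39


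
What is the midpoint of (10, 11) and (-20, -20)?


Midpoint = ((10+-20)/2, (11+-20)/2) = (-5, -4.5)

(-5, -4.5)


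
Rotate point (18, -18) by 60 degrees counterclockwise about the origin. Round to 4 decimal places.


x' = 18*cos(60) - -18*sin(60) = 24.5885
y' = 18*sin(60) + -18*cos(60) = 6.5885

(24.5885, 6.5885)


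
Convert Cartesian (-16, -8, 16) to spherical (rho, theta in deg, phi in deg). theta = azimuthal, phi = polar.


rho = sqrt((-16)^2 + (-8)^2 + 16^2) = 24
theta = atan2(-8, -16) = 206.5651 deg
phi = acos(16/24) = 48.1897 deg

rho = 24, theta = 206.5651 deg, phi = 48.1897 deg


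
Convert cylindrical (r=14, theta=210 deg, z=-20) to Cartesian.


x = 14 * cos(210) = -12.1244
y = 14 * sin(210) = -7
z = -20

(-12.1244, -7, -20)


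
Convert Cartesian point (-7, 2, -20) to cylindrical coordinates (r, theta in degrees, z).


r = sqrt((-7)^2 + 2^2) = 7.2801
theta = atan2(2, -7) = 164.0546 deg
z = -20

r = 7.2801, theta = 164.0546 deg, z = -20


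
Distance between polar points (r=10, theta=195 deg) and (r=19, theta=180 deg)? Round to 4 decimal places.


d = sqrt(r1^2 + r2^2 - 2*r1*r2*cos(t2-t1))
d = sqrt(10^2 + 19^2 - 2*10*19*cos(180-195)) = 9.6927

9.6927


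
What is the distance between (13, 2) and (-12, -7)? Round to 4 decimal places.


d = sqrt((-12-13)^2 + (-7-2)^2) = 26.5707

26.5707


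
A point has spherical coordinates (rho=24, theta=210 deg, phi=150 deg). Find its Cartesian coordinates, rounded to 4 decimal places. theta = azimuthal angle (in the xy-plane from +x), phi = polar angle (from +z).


x = 24 * sin(150) * cos(210) = -10.3923
y = 24 * sin(150) * sin(210) = -6
z = 24 * cos(150) = -20.7846

(-10.3923, -6, -20.7846)


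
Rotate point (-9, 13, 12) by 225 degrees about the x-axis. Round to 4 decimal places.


x' = -9
y' = 13*cos(225) - 12*sin(225) = -0.7071
z' = 13*sin(225) + 12*cos(225) = -17.6777

(-9, -0.7071, -17.6777)


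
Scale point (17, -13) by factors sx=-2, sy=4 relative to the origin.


Scaling: (x*sx, y*sy) = (17*-2, -13*4) = (-34, -52)

(-34, -52)


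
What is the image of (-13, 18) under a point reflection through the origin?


Reflection through origin: (x, y) -> (-x, -y)
(-13, 18) -> (13, -18)

(13, -18)


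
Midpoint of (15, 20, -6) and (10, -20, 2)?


Midpoint = ((15+10)/2, (20+-20)/2, (-6+2)/2) = (12.5, 0, -2)

(12.5, 0, -2)


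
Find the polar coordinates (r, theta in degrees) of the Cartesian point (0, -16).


r = sqrt(0^2 + (-16)^2) = 16
theta = atan2(-16, 0) = 270 degrees

r = 16, theta = 270 degrees


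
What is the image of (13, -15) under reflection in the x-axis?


Reflection across x-axis: (x, y) -> (x, -y)
(13, -15) -> (13, 15)

(13, 15)


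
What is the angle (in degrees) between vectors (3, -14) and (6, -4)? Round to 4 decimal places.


dot = 3*6 + -14*-4 = 74
|u| = 14.3178, |v| = 7.2111
cos(angle) = 0.7167
angle = 44.2152 degrees

44.2152 degrees


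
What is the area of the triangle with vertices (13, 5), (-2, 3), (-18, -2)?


Area = |x1(y2-y3) + x2(y3-y1) + x3(y1-y2)| / 2
= |13*(3--2) + -2*(-2-5) + -18*(5-3)| / 2
= 21.5

21.5


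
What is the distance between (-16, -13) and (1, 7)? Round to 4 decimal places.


d = sqrt((1--16)^2 + (7--13)^2) = 26.2488

26.2488


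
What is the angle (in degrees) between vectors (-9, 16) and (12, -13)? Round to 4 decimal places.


dot = -9*12 + 16*-13 = -316
|u| = 18.3576, |v| = 17.6918
cos(angle) = -0.973
angle = 166.6484 degrees

166.6484 degrees


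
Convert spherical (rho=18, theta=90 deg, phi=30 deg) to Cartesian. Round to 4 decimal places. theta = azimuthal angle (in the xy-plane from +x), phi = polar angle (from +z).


x = 18 * sin(30) * cos(90) = 0
y = 18 * sin(30) * sin(90) = 9
z = 18 * cos(30) = 15.5885

(0, 9, 15.5885)


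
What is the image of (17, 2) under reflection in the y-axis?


Reflection across y-axis: (x, y) -> (-x, y)
(17, 2) -> (-17, 2)

(-17, 2)


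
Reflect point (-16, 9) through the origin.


Reflection through origin: (x, y) -> (-x, -y)
(-16, 9) -> (16, -9)

(16, -9)


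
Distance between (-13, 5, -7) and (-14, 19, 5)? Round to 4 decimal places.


d = sqrt((-14--13)^2 + (19-5)^2 + (5--7)^2) = 18.4662

18.4662


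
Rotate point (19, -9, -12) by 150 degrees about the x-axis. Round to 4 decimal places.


x' = 19
y' = -9*cos(150) - -12*sin(150) = 13.7942
z' = -9*sin(150) + -12*cos(150) = 5.8923

(19, 13.7942, 5.8923)


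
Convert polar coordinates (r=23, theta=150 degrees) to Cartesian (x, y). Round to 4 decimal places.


x = 23 * cos(150) = -19.9186
y = 23 * sin(150) = 11.5

(-19.9186, 11.5)


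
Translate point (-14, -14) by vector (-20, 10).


Translation: (x+dx, y+dy) = (-14+-20, -14+10) = (-34, -4)

(-34, -4)


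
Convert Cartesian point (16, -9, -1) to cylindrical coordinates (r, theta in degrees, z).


r = sqrt(16^2 + (-9)^2) = 18.3576
theta = atan2(-9, 16) = 330.6422 deg
z = -1

r = 18.3576, theta = 330.6422 deg, z = -1


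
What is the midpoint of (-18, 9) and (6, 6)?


Midpoint = ((-18+6)/2, (9+6)/2) = (-6, 7.5)

(-6, 7.5)


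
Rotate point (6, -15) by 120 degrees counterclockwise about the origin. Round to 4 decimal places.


x' = 6*cos(120) - -15*sin(120) = 9.9904
y' = 6*sin(120) + -15*cos(120) = 12.6962

(9.9904, 12.6962)


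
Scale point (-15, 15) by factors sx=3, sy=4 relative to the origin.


Scaling: (x*sx, y*sy) = (-15*3, 15*4) = (-45, 60)

(-45, 60)


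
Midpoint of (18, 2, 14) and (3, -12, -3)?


Midpoint = ((18+3)/2, (2+-12)/2, (14+-3)/2) = (10.5, -5, 5.5)

(10.5, -5, 5.5)


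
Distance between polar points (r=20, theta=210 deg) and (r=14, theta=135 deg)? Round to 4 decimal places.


d = sqrt(r1^2 + r2^2 - 2*r1*r2*cos(t2-t1))
d = sqrt(20^2 + 14^2 - 2*20*14*cos(135-210)) = 21.2382

21.2382


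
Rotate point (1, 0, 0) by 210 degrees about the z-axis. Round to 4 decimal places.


x' = 1*cos(210) - 0*sin(210) = -0.866
y' = 1*sin(210) + 0*cos(210) = -0.5
z' = 0

(-0.866, -0.5, 0)


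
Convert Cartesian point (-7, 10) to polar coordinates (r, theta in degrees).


r = sqrt((-7)^2 + 10^2) = 12.2066
theta = atan2(10, -7) = 124.992 degrees

r = 12.2066, theta = 124.992 degrees


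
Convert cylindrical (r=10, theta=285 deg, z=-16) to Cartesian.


x = 10 * cos(285) = 2.5882
y = 10 * sin(285) = -9.6593
z = -16

(2.5882, -9.6593, -16)


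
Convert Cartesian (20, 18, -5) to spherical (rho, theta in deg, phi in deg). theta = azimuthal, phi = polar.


rho = sqrt(20^2 + 18^2 + (-5)^2) = 27.3679
theta = atan2(18, 20) = 41.9872 deg
phi = acos(-5/27.3679) = 100.5268 deg

rho = 27.3679, theta = 41.9872 deg, phi = 100.5268 deg


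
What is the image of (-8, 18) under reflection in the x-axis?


Reflection across x-axis: (x, y) -> (x, -y)
(-8, 18) -> (-8, -18)

(-8, -18)


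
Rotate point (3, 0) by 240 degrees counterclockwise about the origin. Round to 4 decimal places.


x' = 3*cos(240) - 0*sin(240) = -1.5
y' = 3*sin(240) + 0*cos(240) = -2.5981

(-1.5, -2.5981)


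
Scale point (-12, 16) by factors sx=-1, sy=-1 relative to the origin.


Scaling: (x*sx, y*sy) = (-12*-1, 16*-1) = (12, -16)

(12, -16)


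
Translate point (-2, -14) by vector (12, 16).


Translation: (x+dx, y+dy) = (-2+12, -14+16) = (10, 2)

(10, 2)


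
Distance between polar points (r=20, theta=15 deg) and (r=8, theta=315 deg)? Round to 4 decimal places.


d = sqrt(r1^2 + r2^2 - 2*r1*r2*cos(t2-t1))
d = sqrt(20^2 + 8^2 - 2*20*8*cos(315-15)) = 17.4356

17.4356


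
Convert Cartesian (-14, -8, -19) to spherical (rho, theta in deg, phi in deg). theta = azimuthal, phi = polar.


rho = sqrt((-14)^2 + (-8)^2 + (-19)^2) = 24.9199
theta = atan2(-8, -14) = 209.7449 deg
phi = acos(-19/24.9199) = 139.6801 deg

rho = 24.9199, theta = 209.7449 deg, phi = 139.6801 deg


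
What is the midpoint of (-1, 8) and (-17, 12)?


Midpoint = ((-1+-17)/2, (8+12)/2) = (-9, 10)

(-9, 10)


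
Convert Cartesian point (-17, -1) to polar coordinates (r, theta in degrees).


r = sqrt((-17)^2 + (-1)^2) = 17.0294
theta = atan2(-1, -17) = 183.3665 degrees

r = 17.0294, theta = 183.3665 degrees


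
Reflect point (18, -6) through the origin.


Reflection through origin: (x, y) -> (-x, -y)
(18, -6) -> (-18, 6)

(-18, 6)


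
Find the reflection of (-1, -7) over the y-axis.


Reflection across y-axis: (x, y) -> (-x, y)
(-1, -7) -> (1, -7)

(1, -7)


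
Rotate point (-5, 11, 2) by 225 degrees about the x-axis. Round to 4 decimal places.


x' = -5
y' = 11*cos(225) - 2*sin(225) = -6.364
z' = 11*sin(225) + 2*cos(225) = -9.1924

(-5, -6.364, -9.1924)


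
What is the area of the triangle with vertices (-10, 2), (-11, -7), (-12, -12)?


Area = |x1(y2-y3) + x2(y3-y1) + x3(y1-y2)| / 2
= |-10*(-7--12) + -11*(-12-2) + -12*(2--7)| / 2
= 2

2


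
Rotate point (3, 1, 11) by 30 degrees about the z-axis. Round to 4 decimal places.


x' = 3*cos(30) - 1*sin(30) = 2.0981
y' = 3*sin(30) + 1*cos(30) = 2.366
z' = 11

(2.0981, 2.366, 11)


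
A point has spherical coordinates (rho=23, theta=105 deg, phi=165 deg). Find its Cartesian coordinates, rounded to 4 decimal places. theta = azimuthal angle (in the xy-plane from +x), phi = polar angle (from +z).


x = 23 * sin(165) * cos(105) = -1.5407
y = 23 * sin(165) * sin(105) = 5.75
z = 23 * cos(165) = -22.2163

(-1.5407, 5.75, -22.2163)


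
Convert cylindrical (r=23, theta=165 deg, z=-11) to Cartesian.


x = 23 * cos(165) = -22.2163
y = 23 * sin(165) = 5.9528
z = -11

(-22.2163, 5.9528, -11)


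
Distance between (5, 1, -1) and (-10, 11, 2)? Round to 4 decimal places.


d = sqrt((-10-5)^2 + (11-1)^2 + (2--1)^2) = 18.2757

18.2757


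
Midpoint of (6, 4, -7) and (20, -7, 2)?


Midpoint = ((6+20)/2, (4+-7)/2, (-7+2)/2) = (13, -1.5, -2.5)

(13, -1.5, -2.5)


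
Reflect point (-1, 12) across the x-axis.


Reflection across x-axis: (x, y) -> (x, -y)
(-1, 12) -> (-1, -12)

(-1, -12)


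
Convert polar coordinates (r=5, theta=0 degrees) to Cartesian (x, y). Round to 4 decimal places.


x = 5 * cos(0) = 5
y = 5 * sin(0) = 0

(5, 0)


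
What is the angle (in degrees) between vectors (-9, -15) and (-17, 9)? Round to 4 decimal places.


dot = -9*-17 + -15*9 = 18
|u| = 17.4929, |v| = 19.2354
cos(angle) = 0.0535
angle = 86.9335 degrees

86.9335 degrees


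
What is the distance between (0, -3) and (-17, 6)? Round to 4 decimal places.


d = sqrt((-17-0)^2 + (6--3)^2) = 19.2354

19.2354


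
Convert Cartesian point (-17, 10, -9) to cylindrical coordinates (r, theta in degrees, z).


r = sqrt((-17)^2 + 10^2) = 19.7231
theta = atan2(10, -17) = 149.5345 deg
z = -9

r = 19.7231, theta = 149.5345 deg, z = -9


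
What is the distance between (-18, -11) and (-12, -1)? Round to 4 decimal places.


d = sqrt((-12--18)^2 + (-1--11)^2) = 11.6619

11.6619


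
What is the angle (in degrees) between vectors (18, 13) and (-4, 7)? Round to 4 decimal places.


dot = 18*-4 + 13*7 = 19
|u| = 22.2036, |v| = 8.0623
cos(angle) = 0.1061
angle = 83.9072 degrees

83.9072 degrees


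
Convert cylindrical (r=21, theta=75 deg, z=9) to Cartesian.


x = 21 * cos(75) = 5.4352
y = 21 * sin(75) = 20.2844
z = 9

(5.4352, 20.2844, 9)


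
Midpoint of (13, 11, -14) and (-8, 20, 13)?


Midpoint = ((13+-8)/2, (11+20)/2, (-14+13)/2) = (2.5, 15.5, -0.5)

(2.5, 15.5, -0.5)


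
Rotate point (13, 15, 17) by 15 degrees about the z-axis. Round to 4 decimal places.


x' = 13*cos(15) - 15*sin(15) = 8.6748
y' = 13*sin(15) + 15*cos(15) = 17.8535
z' = 17

(8.6748, 17.8535, 17)


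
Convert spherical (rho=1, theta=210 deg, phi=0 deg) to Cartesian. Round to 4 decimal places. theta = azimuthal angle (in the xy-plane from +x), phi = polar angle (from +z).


x = 1 * sin(0) * cos(210) = 0
y = 1 * sin(0) * sin(210) = 0
z = 1 * cos(0) = 1

(0, 0, 1)


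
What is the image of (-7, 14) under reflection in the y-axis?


Reflection across y-axis: (x, y) -> (-x, y)
(-7, 14) -> (7, 14)

(7, 14)


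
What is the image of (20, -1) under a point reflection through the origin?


Reflection through origin: (x, y) -> (-x, -y)
(20, -1) -> (-20, 1)

(-20, 1)


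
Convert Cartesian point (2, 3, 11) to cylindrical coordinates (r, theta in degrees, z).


r = sqrt(2^2 + 3^2) = 3.6056
theta = atan2(3, 2) = 56.3099 deg
z = 11

r = 3.6056, theta = 56.3099 deg, z = 11


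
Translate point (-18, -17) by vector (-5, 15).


Translation: (x+dx, y+dy) = (-18+-5, -17+15) = (-23, -2)

(-23, -2)


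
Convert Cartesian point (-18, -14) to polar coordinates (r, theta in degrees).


r = sqrt((-18)^2 + (-14)^2) = 22.8035
theta = atan2(-14, -18) = 217.875 degrees

r = 22.8035, theta = 217.875 degrees


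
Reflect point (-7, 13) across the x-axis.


Reflection across x-axis: (x, y) -> (x, -y)
(-7, 13) -> (-7, -13)

(-7, -13)


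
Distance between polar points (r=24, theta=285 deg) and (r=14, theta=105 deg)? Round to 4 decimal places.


d = sqrt(r1^2 + r2^2 - 2*r1*r2*cos(t2-t1))
d = sqrt(24^2 + 14^2 - 2*24*14*cos(105-285)) = 38

38


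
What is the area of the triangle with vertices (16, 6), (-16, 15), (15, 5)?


Area = |x1(y2-y3) + x2(y3-y1) + x3(y1-y2)| / 2
= |16*(15-5) + -16*(5-6) + 15*(6-15)| / 2
= 20.5

20.5


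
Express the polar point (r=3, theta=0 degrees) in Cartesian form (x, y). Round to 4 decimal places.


x = 3 * cos(0) = 3
y = 3 * sin(0) = 0

(3, 0)


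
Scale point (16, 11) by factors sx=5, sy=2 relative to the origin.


Scaling: (x*sx, y*sy) = (16*5, 11*2) = (80, 22)

(80, 22)


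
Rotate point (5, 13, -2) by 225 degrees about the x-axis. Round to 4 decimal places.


x' = 5
y' = 13*cos(225) - -2*sin(225) = -10.6066
z' = 13*sin(225) + -2*cos(225) = -7.7782

(5, -10.6066, -7.7782)


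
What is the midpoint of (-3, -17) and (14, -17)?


Midpoint = ((-3+14)/2, (-17+-17)/2) = (5.5, -17)

(5.5, -17)


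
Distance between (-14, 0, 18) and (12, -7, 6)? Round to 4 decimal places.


d = sqrt((12--14)^2 + (-7-0)^2 + (6-18)^2) = 29.4788

29.4788


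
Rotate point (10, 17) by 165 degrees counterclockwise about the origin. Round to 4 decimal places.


x' = 10*cos(165) - 17*sin(165) = -14.0592
y' = 10*sin(165) + 17*cos(165) = -13.8325

(-14.0592, -13.8325)


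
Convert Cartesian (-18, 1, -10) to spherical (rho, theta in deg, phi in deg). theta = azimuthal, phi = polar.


rho = sqrt((-18)^2 + 1^2 + (-10)^2) = 20.6155
theta = atan2(1, -18) = 176.8202 deg
phi = acos(-10/20.6155) = 119.0171 deg

rho = 20.6155, theta = 176.8202 deg, phi = 119.0171 deg


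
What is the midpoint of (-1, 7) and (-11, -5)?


Midpoint = ((-1+-11)/2, (7+-5)/2) = (-6, 1)

(-6, 1)


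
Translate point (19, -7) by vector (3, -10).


Translation: (x+dx, y+dy) = (19+3, -7+-10) = (22, -17)

(22, -17)


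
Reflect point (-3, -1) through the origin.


Reflection through origin: (x, y) -> (-x, -y)
(-3, -1) -> (3, 1)

(3, 1)


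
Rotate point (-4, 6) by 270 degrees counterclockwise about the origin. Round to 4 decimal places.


x' = -4*cos(270) - 6*sin(270) = 6
y' = -4*sin(270) + 6*cos(270) = 4

(6, 4)


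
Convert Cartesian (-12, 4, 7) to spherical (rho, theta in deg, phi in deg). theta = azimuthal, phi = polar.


rho = sqrt((-12)^2 + 4^2 + 7^2) = 14.4568
theta = atan2(4, -12) = 161.5651 deg
phi = acos(7/14.4568) = 61.0399 deg

rho = 14.4568, theta = 161.5651 deg, phi = 61.0399 deg


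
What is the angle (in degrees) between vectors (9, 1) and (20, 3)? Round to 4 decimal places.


dot = 9*20 + 1*3 = 183
|u| = 9.0554, |v| = 20.2237
cos(angle) = 0.9993
angle = 2.1906 degrees

2.1906 degrees


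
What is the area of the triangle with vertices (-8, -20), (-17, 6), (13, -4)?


Area = |x1(y2-y3) + x2(y3-y1) + x3(y1-y2)| / 2
= |-8*(6--4) + -17*(-4--20) + 13*(-20-6)| / 2
= 345

345


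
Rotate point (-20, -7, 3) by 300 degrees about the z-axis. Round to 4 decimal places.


x' = -20*cos(300) - -7*sin(300) = -16.0622
y' = -20*sin(300) + -7*cos(300) = 13.8205
z' = 3

(-16.0622, 13.8205, 3)


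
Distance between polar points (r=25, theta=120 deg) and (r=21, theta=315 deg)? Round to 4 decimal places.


d = sqrt(r1^2 + r2^2 - 2*r1*r2*cos(t2-t1))
d = sqrt(25^2 + 21^2 - 2*25*21*cos(315-120)) = 45.6095

45.6095


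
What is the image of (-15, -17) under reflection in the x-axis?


Reflection across x-axis: (x, y) -> (x, -y)
(-15, -17) -> (-15, 17)

(-15, 17)


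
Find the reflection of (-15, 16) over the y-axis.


Reflection across y-axis: (x, y) -> (-x, y)
(-15, 16) -> (15, 16)

(15, 16)


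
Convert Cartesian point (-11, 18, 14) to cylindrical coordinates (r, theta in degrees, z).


r = sqrt((-11)^2 + 18^2) = 21.095
theta = atan2(18, -11) = 121.4296 deg
z = 14

r = 21.095, theta = 121.4296 deg, z = 14


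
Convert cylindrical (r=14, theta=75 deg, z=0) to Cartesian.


x = 14 * cos(75) = 3.6235
y = 14 * sin(75) = 13.523
z = 0

(3.6235, 13.523, 0)


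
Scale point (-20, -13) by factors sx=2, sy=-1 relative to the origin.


Scaling: (x*sx, y*sy) = (-20*2, -13*-1) = (-40, 13)

(-40, 13)


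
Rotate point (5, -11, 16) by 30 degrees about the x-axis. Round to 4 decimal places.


x' = 5
y' = -11*cos(30) - 16*sin(30) = -17.5263
z' = -11*sin(30) + 16*cos(30) = 8.3564

(5, -17.5263, 8.3564)


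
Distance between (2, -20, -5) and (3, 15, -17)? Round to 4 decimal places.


d = sqrt((3-2)^2 + (15--20)^2 + (-17--5)^2) = 37.0135

37.0135


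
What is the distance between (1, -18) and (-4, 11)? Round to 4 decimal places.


d = sqrt((-4-1)^2 + (11--18)^2) = 29.4279

29.4279


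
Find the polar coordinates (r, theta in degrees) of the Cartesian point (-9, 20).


r = sqrt((-9)^2 + 20^2) = 21.9317
theta = atan2(20, -9) = 114.2277 degrees

r = 21.9317, theta = 114.2277 degrees


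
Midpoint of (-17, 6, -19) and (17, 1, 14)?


Midpoint = ((-17+17)/2, (6+1)/2, (-19+14)/2) = (0, 3.5, -2.5)

(0, 3.5, -2.5)


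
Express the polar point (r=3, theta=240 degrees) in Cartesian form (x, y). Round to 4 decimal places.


x = 3 * cos(240) = -1.5
y = 3 * sin(240) = -2.5981

(-1.5, -2.5981)


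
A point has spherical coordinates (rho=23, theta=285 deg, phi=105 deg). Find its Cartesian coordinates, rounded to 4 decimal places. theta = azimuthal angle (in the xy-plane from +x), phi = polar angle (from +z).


x = 23 * sin(105) * cos(285) = 5.75
y = 23 * sin(105) * sin(285) = -21.4593
z = 23 * cos(105) = -5.9528

(5.75, -21.4593, -5.9528)


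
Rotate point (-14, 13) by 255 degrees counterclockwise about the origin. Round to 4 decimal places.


x' = -14*cos(255) - 13*sin(255) = 16.1805
y' = -14*sin(255) + 13*cos(255) = 10.1583

(16.1805, 10.1583)


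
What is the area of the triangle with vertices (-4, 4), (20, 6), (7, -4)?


Area = |x1(y2-y3) + x2(y3-y1) + x3(y1-y2)| / 2
= |-4*(6--4) + 20*(-4-4) + 7*(4-6)| / 2
= 107

107


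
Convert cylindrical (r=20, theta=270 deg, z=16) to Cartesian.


x = 20 * cos(270) = 0
y = 20 * sin(270) = -20
z = 16

(0, -20, 16)


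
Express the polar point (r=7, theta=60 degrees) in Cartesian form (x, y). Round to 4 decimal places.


x = 7 * cos(60) = 3.5
y = 7 * sin(60) = 6.0622

(3.5, 6.0622)


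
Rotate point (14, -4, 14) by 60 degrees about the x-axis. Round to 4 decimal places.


x' = 14
y' = -4*cos(60) - 14*sin(60) = -14.1244
z' = -4*sin(60) + 14*cos(60) = 3.5359

(14, -14.1244, 3.5359)


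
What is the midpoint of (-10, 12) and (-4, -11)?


Midpoint = ((-10+-4)/2, (12+-11)/2) = (-7, 0.5)

(-7, 0.5)


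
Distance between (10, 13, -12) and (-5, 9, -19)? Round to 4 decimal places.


d = sqrt((-5-10)^2 + (9-13)^2 + (-19--12)^2) = 17.0294

17.0294


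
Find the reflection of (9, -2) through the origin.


Reflection through origin: (x, y) -> (-x, -y)
(9, -2) -> (-9, 2)

(-9, 2)


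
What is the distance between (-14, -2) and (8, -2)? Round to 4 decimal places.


d = sqrt((8--14)^2 + (-2--2)^2) = 22

22


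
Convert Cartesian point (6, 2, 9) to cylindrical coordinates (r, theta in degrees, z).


r = sqrt(6^2 + 2^2) = 6.3246
theta = atan2(2, 6) = 18.4349 deg
z = 9

r = 6.3246, theta = 18.4349 deg, z = 9


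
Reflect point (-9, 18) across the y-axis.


Reflection across y-axis: (x, y) -> (-x, y)
(-9, 18) -> (9, 18)

(9, 18)


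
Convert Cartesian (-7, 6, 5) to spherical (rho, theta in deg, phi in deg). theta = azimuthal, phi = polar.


rho = sqrt((-7)^2 + 6^2 + 5^2) = 10.4881
theta = atan2(6, -7) = 139.3987 deg
phi = acos(5/10.4881) = 61.5279 deg

rho = 10.4881, theta = 139.3987 deg, phi = 61.5279 deg


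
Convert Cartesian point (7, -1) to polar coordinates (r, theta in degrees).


r = sqrt(7^2 + (-1)^2) = 7.0711
theta = atan2(-1, 7) = 351.8699 degrees

r = 7.0711, theta = 351.8699 degrees


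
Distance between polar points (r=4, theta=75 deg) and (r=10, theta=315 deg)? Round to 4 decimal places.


d = sqrt(r1^2 + r2^2 - 2*r1*r2*cos(t2-t1))
d = sqrt(4^2 + 10^2 - 2*4*10*cos(315-75)) = 12.49

12.49


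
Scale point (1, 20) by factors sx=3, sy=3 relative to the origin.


Scaling: (x*sx, y*sy) = (1*3, 20*3) = (3, 60)

(3, 60)


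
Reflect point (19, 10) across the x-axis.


Reflection across x-axis: (x, y) -> (x, -y)
(19, 10) -> (19, -10)

(19, -10)


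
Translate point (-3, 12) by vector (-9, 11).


Translation: (x+dx, y+dy) = (-3+-9, 12+11) = (-12, 23)

(-12, 23)


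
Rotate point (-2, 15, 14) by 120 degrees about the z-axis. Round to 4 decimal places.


x' = -2*cos(120) - 15*sin(120) = -11.9904
y' = -2*sin(120) + 15*cos(120) = -9.2321
z' = 14

(-11.9904, -9.2321, 14)


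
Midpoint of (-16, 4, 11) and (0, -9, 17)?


Midpoint = ((-16+0)/2, (4+-9)/2, (11+17)/2) = (-8, -2.5, 14)

(-8, -2.5, 14)


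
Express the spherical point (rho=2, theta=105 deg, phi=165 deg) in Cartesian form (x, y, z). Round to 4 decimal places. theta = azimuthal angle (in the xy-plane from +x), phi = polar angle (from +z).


x = 2 * sin(165) * cos(105) = -0.134
y = 2 * sin(165) * sin(105) = 0.5
z = 2 * cos(165) = -1.9319

(-0.134, 0.5, -1.9319)


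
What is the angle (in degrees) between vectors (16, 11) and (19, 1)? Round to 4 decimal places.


dot = 16*19 + 11*1 = 315
|u| = 19.4165, |v| = 19.0263
cos(angle) = 0.8527
angle = 31.4957 degrees

31.4957 degrees


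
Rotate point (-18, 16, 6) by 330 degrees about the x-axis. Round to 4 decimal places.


x' = -18
y' = 16*cos(330) - 6*sin(330) = 16.8564
z' = 16*sin(330) + 6*cos(330) = -2.8038

(-18, 16.8564, -2.8038)


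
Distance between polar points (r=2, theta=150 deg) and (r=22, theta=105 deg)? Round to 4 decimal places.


d = sqrt(r1^2 + r2^2 - 2*r1*r2*cos(t2-t1))
d = sqrt(2^2 + 22^2 - 2*2*22*cos(105-150)) = 20.6343

20.6343


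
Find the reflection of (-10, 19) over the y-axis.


Reflection across y-axis: (x, y) -> (-x, y)
(-10, 19) -> (10, 19)

(10, 19)


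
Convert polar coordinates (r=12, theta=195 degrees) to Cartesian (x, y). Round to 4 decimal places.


x = 12 * cos(195) = -11.5911
y = 12 * sin(195) = -3.1058

(-11.5911, -3.1058)


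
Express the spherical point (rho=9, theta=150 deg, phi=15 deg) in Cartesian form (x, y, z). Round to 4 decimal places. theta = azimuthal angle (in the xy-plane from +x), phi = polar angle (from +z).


x = 9 * sin(15) * cos(150) = -2.0173
y = 9 * sin(15) * sin(150) = 1.1647
z = 9 * cos(15) = 8.6933

(-2.0173, 1.1647, 8.6933)


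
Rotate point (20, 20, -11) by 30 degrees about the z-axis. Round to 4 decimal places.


x' = 20*cos(30) - 20*sin(30) = 7.3205
y' = 20*sin(30) + 20*cos(30) = 27.3205
z' = -11

(7.3205, 27.3205, -11)


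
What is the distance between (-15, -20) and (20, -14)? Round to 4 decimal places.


d = sqrt((20--15)^2 + (-14--20)^2) = 35.5106

35.5106


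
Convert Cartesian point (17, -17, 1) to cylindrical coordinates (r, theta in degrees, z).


r = sqrt(17^2 + (-17)^2) = 24.0416
theta = atan2(-17, 17) = 315 deg
z = 1

r = 24.0416, theta = 315 deg, z = 1


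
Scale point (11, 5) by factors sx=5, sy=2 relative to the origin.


Scaling: (x*sx, y*sy) = (11*5, 5*2) = (55, 10)

(55, 10)


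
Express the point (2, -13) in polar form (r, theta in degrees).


r = sqrt(2^2 + (-13)^2) = 13.1529
theta = atan2(-13, 2) = 278.7462 degrees

r = 13.1529, theta = 278.7462 degrees


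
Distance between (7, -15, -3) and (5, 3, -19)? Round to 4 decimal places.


d = sqrt((5-7)^2 + (3--15)^2 + (-19--3)^2) = 24.1661

24.1661


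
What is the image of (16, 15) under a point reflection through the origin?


Reflection through origin: (x, y) -> (-x, -y)
(16, 15) -> (-16, -15)

(-16, -15)


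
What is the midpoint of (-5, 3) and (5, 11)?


Midpoint = ((-5+5)/2, (3+11)/2) = (0, 7)

(0, 7)


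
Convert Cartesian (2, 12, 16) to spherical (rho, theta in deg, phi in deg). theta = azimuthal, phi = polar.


rho = sqrt(2^2 + 12^2 + 16^2) = 20.0998
theta = atan2(12, 2) = 80.5377 deg
phi = acos(16/20.0998) = 37.2474 deg

rho = 20.0998, theta = 80.5377 deg, phi = 37.2474 deg


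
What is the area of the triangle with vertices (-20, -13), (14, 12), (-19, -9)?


Area = |x1(y2-y3) + x2(y3-y1) + x3(y1-y2)| / 2
= |-20*(12--9) + 14*(-9--13) + -19*(-13-12)| / 2
= 55.5

55.5


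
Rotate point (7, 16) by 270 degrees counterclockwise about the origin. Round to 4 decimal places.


x' = 7*cos(270) - 16*sin(270) = 16
y' = 7*sin(270) + 16*cos(270) = -7

(16, -7)


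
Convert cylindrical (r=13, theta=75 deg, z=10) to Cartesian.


x = 13 * cos(75) = 3.3646
y = 13 * sin(75) = 12.557
z = 10

(3.3646, 12.557, 10)


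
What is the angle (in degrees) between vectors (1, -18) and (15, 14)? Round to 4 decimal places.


dot = 1*15 + -18*14 = -237
|u| = 18.0278, |v| = 20.5183
cos(angle) = -0.6407
angle = 129.8452 degrees

129.8452 degrees


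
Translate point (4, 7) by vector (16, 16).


Translation: (x+dx, y+dy) = (4+16, 7+16) = (20, 23)

(20, 23)


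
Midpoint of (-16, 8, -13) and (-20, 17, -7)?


Midpoint = ((-16+-20)/2, (8+17)/2, (-13+-7)/2) = (-18, 12.5, -10)

(-18, 12.5, -10)


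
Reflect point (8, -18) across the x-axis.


Reflection across x-axis: (x, y) -> (x, -y)
(8, -18) -> (8, 18)

(8, 18)


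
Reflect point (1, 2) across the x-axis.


Reflection across x-axis: (x, y) -> (x, -y)
(1, 2) -> (1, -2)

(1, -2)


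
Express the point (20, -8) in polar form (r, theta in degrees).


r = sqrt(20^2 + (-8)^2) = 21.5407
theta = atan2(-8, 20) = 338.1986 degrees

r = 21.5407, theta = 338.1986 degrees


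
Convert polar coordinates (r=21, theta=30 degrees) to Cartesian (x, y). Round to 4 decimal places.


x = 21 * cos(30) = 18.1865
y = 21 * sin(30) = 10.5

(18.1865, 10.5)


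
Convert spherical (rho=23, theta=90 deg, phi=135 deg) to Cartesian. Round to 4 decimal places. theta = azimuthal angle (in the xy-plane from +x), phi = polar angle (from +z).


x = 23 * sin(135) * cos(90) = 0
y = 23 * sin(135) * sin(90) = 16.2635
z = 23 * cos(135) = -16.2635

(0, 16.2635, -16.2635)


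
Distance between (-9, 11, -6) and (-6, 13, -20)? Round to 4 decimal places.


d = sqrt((-6--9)^2 + (13-11)^2 + (-20--6)^2) = 14.4568

14.4568


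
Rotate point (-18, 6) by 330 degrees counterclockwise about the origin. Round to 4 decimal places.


x' = -18*cos(330) - 6*sin(330) = -12.5885
y' = -18*sin(330) + 6*cos(330) = 14.1962

(-12.5885, 14.1962)


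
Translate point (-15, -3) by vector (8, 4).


Translation: (x+dx, y+dy) = (-15+8, -3+4) = (-7, 1)

(-7, 1)


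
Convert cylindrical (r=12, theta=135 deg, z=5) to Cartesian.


x = 12 * cos(135) = -8.4853
y = 12 * sin(135) = 8.4853
z = 5

(-8.4853, 8.4853, 5)


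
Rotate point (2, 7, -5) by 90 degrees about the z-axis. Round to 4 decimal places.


x' = 2*cos(90) - 7*sin(90) = -7
y' = 2*sin(90) + 7*cos(90) = 2
z' = -5

(-7, 2, -5)


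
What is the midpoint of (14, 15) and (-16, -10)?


Midpoint = ((14+-16)/2, (15+-10)/2) = (-1, 2.5)

(-1, 2.5)


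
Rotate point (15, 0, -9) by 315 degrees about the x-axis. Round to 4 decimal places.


x' = 15
y' = 0*cos(315) - -9*sin(315) = -6.364
z' = 0*sin(315) + -9*cos(315) = -6.364

(15, -6.364, -6.364)


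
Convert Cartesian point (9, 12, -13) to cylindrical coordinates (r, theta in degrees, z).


r = sqrt(9^2 + 12^2) = 15
theta = atan2(12, 9) = 53.1301 deg
z = -13

r = 15, theta = 53.1301 deg, z = -13


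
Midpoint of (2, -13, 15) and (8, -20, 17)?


Midpoint = ((2+8)/2, (-13+-20)/2, (15+17)/2) = (5, -16.5, 16)

(5, -16.5, 16)


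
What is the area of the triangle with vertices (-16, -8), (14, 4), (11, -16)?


Area = |x1(y2-y3) + x2(y3-y1) + x3(y1-y2)| / 2
= |-16*(4--16) + 14*(-16--8) + 11*(-8-4)| / 2
= 282

282


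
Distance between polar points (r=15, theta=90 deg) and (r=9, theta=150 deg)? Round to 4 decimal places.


d = sqrt(r1^2 + r2^2 - 2*r1*r2*cos(t2-t1))
d = sqrt(15^2 + 9^2 - 2*15*9*cos(150-90)) = 13.0767

13.0767


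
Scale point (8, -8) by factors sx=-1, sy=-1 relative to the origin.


Scaling: (x*sx, y*sy) = (8*-1, -8*-1) = (-8, 8)

(-8, 8)


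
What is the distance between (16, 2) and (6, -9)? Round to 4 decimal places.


d = sqrt((6-16)^2 + (-9-2)^2) = 14.8661

14.8661


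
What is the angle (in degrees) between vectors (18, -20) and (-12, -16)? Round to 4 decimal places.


dot = 18*-12 + -20*-16 = 104
|u| = 26.9072, |v| = 20
cos(angle) = 0.1933
angle = 78.8571 degrees

78.8571 degrees


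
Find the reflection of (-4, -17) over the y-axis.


Reflection across y-axis: (x, y) -> (-x, y)
(-4, -17) -> (4, -17)

(4, -17)


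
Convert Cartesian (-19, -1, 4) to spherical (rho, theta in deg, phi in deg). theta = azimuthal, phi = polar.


rho = sqrt((-19)^2 + (-1)^2 + 4^2) = 19.4422
theta = atan2(-1, -19) = 183.0128 deg
phi = acos(4/19.4422) = 78.1273 deg

rho = 19.4422, theta = 183.0128 deg, phi = 78.1273 deg


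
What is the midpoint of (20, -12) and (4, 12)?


Midpoint = ((20+4)/2, (-12+12)/2) = (12, 0)

(12, 0)


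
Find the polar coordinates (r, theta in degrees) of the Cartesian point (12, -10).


r = sqrt(12^2 + (-10)^2) = 15.6205
theta = atan2(-10, 12) = 320.1944 degrees

r = 15.6205, theta = 320.1944 degrees


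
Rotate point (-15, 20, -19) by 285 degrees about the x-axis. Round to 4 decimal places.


x' = -15
y' = 20*cos(285) - -19*sin(285) = -13.1762
z' = 20*sin(285) + -19*cos(285) = -24.2361

(-15, -13.1762, -24.2361)


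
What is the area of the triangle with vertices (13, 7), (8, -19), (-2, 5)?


Area = |x1(y2-y3) + x2(y3-y1) + x3(y1-y2)| / 2
= |13*(-19-5) + 8*(5-7) + -2*(7--19)| / 2
= 190

190


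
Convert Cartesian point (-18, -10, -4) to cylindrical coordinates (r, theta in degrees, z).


r = sqrt((-18)^2 + (-10)^2) = 20.5913
theta = atan2(-10, -18) = 209.0546 deg
z = -4

r = 20.5913, theta = 209.0546 deg, z = -4


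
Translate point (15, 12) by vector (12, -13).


Translation: (x+dx, y+dy) = (15+12, 12+-13) = (27, -1)

(27, -1)


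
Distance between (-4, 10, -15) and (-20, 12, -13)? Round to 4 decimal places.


d = sqrt((-20--4)^2 + (12-10)^2 + (-13--15)^2) = 16.2481

16.2481


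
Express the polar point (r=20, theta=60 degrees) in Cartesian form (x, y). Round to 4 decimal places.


x = 20 * cos(60) = 10
y = 20 * sin(60) = 17.3205

(10, 17.3205)


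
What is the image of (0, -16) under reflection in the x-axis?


Reflection across x-axis: (x, y) -> (x, -y)
(0, -16) -> (0, 16)

(0, 16)


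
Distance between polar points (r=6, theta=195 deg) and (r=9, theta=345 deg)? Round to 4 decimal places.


d = sqrt(r1^2 + r2^2 - 2*r1*r2*cos(t2-t1))
d = sqrt(6^2 + 9^2 - 2*6*9*cos(345-195)) = 14.5097

14.5097


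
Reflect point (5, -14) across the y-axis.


Reflection across y-axis: (x, y) -> (-x, y)
(5, -14) -> (-5, -14)

(-5, -14)


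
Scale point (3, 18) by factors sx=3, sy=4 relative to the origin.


Scaling: (x*sx, y*sy) = (3*3, 18*4) = (9, 72)

(9, 72)


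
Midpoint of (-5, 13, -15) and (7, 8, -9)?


Midpoint = ((-5+7)/2, (13+8)/2, (-15+-9)/2) = (1, 10.5, -12)

(1, 10.5, -12)


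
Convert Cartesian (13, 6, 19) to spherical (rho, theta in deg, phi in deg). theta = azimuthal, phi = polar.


rho = sqrt(13^2 + 6^2 + 19^2) = 23.7908
theta = atan2(6, 13) = 24.7751 deg
phi = acos(19/23.7908) = 37.0006 deg

rho = 23.7908, theta = 24.7751 deg, phi = 37.0006 deg


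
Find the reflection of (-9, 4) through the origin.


Reflection through origin: (x, y) -> (-x, -y)
(-9, 4) -> (9, -4)

(9, -4)


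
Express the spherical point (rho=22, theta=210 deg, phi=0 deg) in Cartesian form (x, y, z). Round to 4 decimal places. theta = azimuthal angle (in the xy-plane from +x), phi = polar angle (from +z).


x = 22 * sin(0) * cos(210) = 0
y = 22 * sin(0) * sin(210) = 0
z = 22 * cos(0) = 22

(0, 0, 22)


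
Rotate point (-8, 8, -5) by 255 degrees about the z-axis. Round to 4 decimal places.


x' = -8*cos(255) - 8*sin(255) = 9.798
y' = -8*sin(255) + 8*cos(255) = 5.6569
z' = -5

(9.798, 5.6569, -5)


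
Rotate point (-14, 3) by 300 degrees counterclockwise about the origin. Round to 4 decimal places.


x' = -14*cos(300) - 3*sin(300) = -4.4019
y' = -14*sin(300) + 3*cos(300) = 13.6244

(-4.4019, 13.6244)


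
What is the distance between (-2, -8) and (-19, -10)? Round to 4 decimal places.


d = sqrt((-19--2)^2 + (-10--8)^2) = 17.1172

17.1172


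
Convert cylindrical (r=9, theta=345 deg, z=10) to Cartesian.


x = 9 * cos(345) = 8.6933
y = 9 * sin(345) = -2.3294
z = 10

(8.6933, -2.3294, 10)


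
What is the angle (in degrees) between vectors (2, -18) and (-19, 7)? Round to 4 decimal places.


dot = 2*-19 + -18*7 = -164
|u| = 18.1108, |v| = 20.2485
cos(angle) = -0.4472
angle = 116.5651 degrees

116.5651 degrees


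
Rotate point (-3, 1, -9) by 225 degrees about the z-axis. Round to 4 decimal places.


x' = -3*cos(225) - 1*sin(225) = 2.8284
y' = -3*sin(225) + 1*cos(225) = 1.4142
z' = -9

(2.8284, 1.4142, -9)


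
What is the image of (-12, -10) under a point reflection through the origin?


Reflection through origin: (x, y) -> (-x, -y)
(-12, -10) -> (12, 10)

(12, 10)


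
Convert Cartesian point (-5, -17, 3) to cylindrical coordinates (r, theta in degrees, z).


r = sqrt((-5)^2 + (-17)^2) = 17.72
theta = atan2(-17, -5) = 253.6105 deg
z = 3

r = 17.72, theta = 253.6105 deg, z = 3


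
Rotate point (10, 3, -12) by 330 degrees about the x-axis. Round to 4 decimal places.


x' = 10
y' = 3*cos(330) - -12*sin(330) = -3.4019
z' = 3*sin(330) + -12*cos(330) = -11.8923

(10, -3.4019, -11.8923)


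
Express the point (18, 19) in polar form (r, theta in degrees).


r = sqrt(18^2 + 19^2) = 26.1725
theta = atan2(19, 18) = 46.5482 degrees

r = 26.1725, theta = 46.5482 degrees


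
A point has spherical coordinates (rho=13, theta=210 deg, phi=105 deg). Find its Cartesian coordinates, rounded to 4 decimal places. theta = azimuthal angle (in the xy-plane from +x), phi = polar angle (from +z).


x = 13 * sin(105) * cos(210) = -10.8747
y = 13 * sin(105) * sin(210) = -6.2785
z = 13 * cos(105) = -3.3646

(-10.8747, -6.2785, -3.3646)


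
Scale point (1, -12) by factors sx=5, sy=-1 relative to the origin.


Scaling: (x*sx, y*sy) = (1*5, -12*-1) = (5, 12)

(5, 12)
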